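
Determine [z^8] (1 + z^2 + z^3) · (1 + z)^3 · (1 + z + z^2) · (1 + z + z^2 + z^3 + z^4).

47

(1 + z^2 + z^3) has coefficients 1,0,1,1 for degrees 0…3.
(1 + z)^3 has coefficients 1,3,3,1,0,0,0,0,0 for degrees 0…8.
Multiplying by (1 + z + z^2) gives running coefficients 1,4,7,7,4,1,0,0,0 for degrees 0…8.
Finally multiplying by (1 + z + z^2 + z^3 + z^4), the product of all factors after the first has coefficients 1,5,12,19,23,23,19,12,5 for degrees 0…8.
[z^8] = 1·5 + 1·19 + 1·23 = 47.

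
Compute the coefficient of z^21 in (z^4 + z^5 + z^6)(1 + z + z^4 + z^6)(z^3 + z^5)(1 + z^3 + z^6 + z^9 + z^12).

8

(z^4 + z^5 + z^6) has coefficients 0,0,0,0,1,1,1 for degrees 0…6.
(1 + z + z^4 + z^6) has coefficients 1,1,0,0,1,0,1,0,0,0,0,0,0,0,0,0,0,0,0,0,0,0 for degrees 0…21.
Multiplying by (z^3 + z^5) gives running coefficients 0,0,0,1,1,1,1,1,0,2,0,1,0,0,0,0,0,0,0,0,0,0 for degrees 0…21.
Finally multiplying by (1 + z^3 + z^6 + z^9 + z^12), the product of all factors after the first has coefficients 0,0,0,1,1,1,2,2,1,4,2,2,4,2,2,4,2,2,3,1,1,2 for degrees 0…21.
[z^21] = 1·2 + 1·2 + 1·4 = 8.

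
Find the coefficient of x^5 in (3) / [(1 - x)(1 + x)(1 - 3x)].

819

Partial fractions give a closed form: a_n = (-3/4)·1^n + (3/8)·(-1)^n + (27/8)·3^n.
At n = 5: a_5 = 819.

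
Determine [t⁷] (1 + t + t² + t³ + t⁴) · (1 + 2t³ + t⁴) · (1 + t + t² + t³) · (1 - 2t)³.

-5

(1 + t + t² + t³ + t⁴) has coefficients 1,1,1,1,1 for degrees 0…4.
(1 + 2t³ + t⁴) has coefficients 1,0,0,2,1,0,0,0 for degrees 0…7.
Multiplying by (1 + t + t² + t³) gives running coefficients 1,1,1,3,3,3,3,1 for degrees 0…7.
Finally multiplying by (1 - 2t)³, the product of all factors after the first has coefficients 1,-5,7,1,-11,13,-3,-5 for degrees 0…7.
[t⁷] = 1·(-5) + 1·(-3) + 1·13 + 1·(-11) + 1·1 = -5.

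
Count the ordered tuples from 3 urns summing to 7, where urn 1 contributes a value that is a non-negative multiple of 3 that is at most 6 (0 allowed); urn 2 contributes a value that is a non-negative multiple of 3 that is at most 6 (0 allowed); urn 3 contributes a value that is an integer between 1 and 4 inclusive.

The generating function for the choices is (1 + t^3 + t^6)·(1 + t^3 + t^6)·(t + t^2 + t^3 + t^4); the count is [t^7].
(1 + t^3 + t^6) has coefficients 1,0,0,1,0,0,1 for degrees 0…6.
(1 + t^3 + t^6) has coefficients 1,0,0,1,0,0,1,0 for degrees 0…7.
Finally multiplying by (t + t^2 + t^3 + t^4), the product of all factors after the first has coefficients 0,1,1,1,2,1,1,2 for degrees 0…7.
[t^7] = 1·2 + 1·2 + 1·1 = 5.

5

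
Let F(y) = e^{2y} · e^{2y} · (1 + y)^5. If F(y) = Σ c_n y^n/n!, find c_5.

32344

The EGF product rule gives c_5 = Σ_{k_1+k_2+k_3=5} C(5; k_1,k_2,k_3) · ∏ g_i(k_i), where e^{2y} gives (2)^k; e^{2y} gives (2)^k; (1+y)^5 gives the falling factorial (5)_k.
g_1(k) for k = 0…5: 1, 2, 4, 8, 16, 32.
g_2(k) for k = 0…5: 1, 2, 4, 8, 16, 32.
g_3(k) for k = 0…5: 1, 5, 20, 60, 120, 120.
First combine the last two factors: h(k) = Σ_j C(k,j)·g_2(j)·g_3(k−j) for k = 0…5: 1, 7, 44, 248, 1256, 5752.
c_5 = Σ_k C(5,k)·g_1(k)·h(5−k) = 1·1·5752 + 5·2·1256 + 10·4·248 + 10·8·44 + 5·16·7 + 1·32·1 = 5752 + 12560 + 9920 + 3520 + 560 + 32 = 32344.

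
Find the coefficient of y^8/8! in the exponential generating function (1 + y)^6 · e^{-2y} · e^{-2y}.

31744

The EGF product rule gives c_8 = Σ_{k_1+k_2+k_3=8} C(8; k_1,k_2,k_3) · ∏ g_i(k_i), where (1+y)^6 gives the falling factorial (6)_k; e^{-2y} gives (-2)^k; e^{-2y} gives (-2)^k.
g_1(k) for k = 0…8: 1, 6, 30, 120, 360, 720, 720, 0, 0.
g_2(k) for k = 0…8: 1, -2, 4, -8, 16, -32, 64, -128, 256.
g_3(k) for k = 0…8: 1, -2, 4, -8, 16, -32, 64, -128, 256.
First combine the last two factors: h(k) = Σ_j C(k,j)·g_2(j)·g_3(k−j) for k = 0…8: 1, -4, 16, -64, 256, -1024, 4096, -16384, 65536.
c_8 = Σ_k C(8,k)·g_1(k)·h(8−k) = 1·1·65536 + 8·6·(-16384) + 28·30·4096 + 56·120·(-1024) + 70·360·256 + 56·720·(-64) + 28·720·16 = 65536 − 786432 + 3440640 − 6881280 + 6451200 − 2580480 + 322560 = 31744.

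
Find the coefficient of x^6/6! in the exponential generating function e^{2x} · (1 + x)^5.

24064

The EGF product rule gives c_6 = Σ_{k_1+k_2=6} C(6; k_1,k_2) · ∏ g_i(k_i), where e^{2x} gives (2)^k; (1+x)^5 gives the falling factorial (5)_k.
g_1(k) for k = 0…6: 1, 2, 4, 8, 16, 32, 64.
g_2(k) for k = 0…6: 1, 5, 20, 60, 120, 120, 0.
c_6 = Σ_k C(6,k)·g_1(k)·g_2(6−k) = 6·2·120 + 15·4·120 + 20·8·60 + 15·16·20 + 6·32·5 + 1·64·1 = 1440 + 7200 + 9600 + 4800 + 960 + 64 = 24064.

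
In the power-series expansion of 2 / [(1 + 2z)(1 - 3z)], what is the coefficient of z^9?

Partial fractions give a closed form: a_n = (4/5)·(-2)^n + (6/5)·3^n.
At n = 9: a_9 = 23210.

23210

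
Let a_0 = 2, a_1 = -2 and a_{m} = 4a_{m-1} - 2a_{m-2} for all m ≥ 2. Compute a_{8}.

-20704

The ordinary generating function has denominator 1 - 4y + 2y^2.
Iterating the recurrence: a_0,…,a_{8} = 2, -2, -12, -44, -152, -520, -1776, -6064, -20704.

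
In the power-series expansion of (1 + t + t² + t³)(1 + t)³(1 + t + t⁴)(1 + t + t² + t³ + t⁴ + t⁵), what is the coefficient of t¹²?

(1 + t + t² + t³) has coefficients 1,1,1,1 for degrees 0…3.
(1 + t)³ has coefficients 1,3,3,1,0,0,0,0,0,0,0,0,0 for degrees 0…12.
Multiplying by (1 + t + t⁴) gives running coefficients 1,4,6,4,2,3,3,1,0,0,0,0,0 for degrees 0…12.
Finally multiplying by (1 + t + t² + t³ + t⁴ + t⁵), the product of all factors after the first has coefficients 1,5,11,15,17,20,22,19,13,9,7,4,1 for degrees 0…12.
[t¹²] = 1·1 + 1·4 + 1·7 + 1·9 = 21.

21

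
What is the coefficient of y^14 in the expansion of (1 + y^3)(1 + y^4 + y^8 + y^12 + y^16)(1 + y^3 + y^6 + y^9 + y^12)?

(1 + y^3) has coefficients 1,0,0,1 for degrees 0…3.
(1 + y^4 + y^8 + y^12 + y^16) has coefficients 1,0,0,0,1,0,0,0,1,0,0,0,1,0,0 for degrees 0…14.
Finally multiplying by (1 + y^3 + y^6 + y^9 + y^12), the product of all factors after the first has coefficients 1,0,0,1,1,0,1,1,1,1,1,1,2,1,1 for degrees 0…14.
[y^14] = 1·1 + 1·1 = 2.

2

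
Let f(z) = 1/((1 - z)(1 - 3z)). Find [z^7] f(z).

Partial fractions give a closed form: a_n = (-1/2)·1^n + (3/2)·3^n.
At n = 7: a_7 = 3280.

3280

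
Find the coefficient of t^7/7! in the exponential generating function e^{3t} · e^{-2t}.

The EGF product rule gives c_7 = Σ_{k_1+k_2=7} C(7; k_1,k_2) · ∏ g_i(k_i), where e^{3t} gives (3)^k; e^{-2t} gives (-2)^k.
g_1(k) for k = 0…7: 1, 3, 9, 27, 81, 243, 729, 2187.
g_2(k) for k = 0…7: 1, -2, 4, -8, 16, -32, 64, -128.
c_7 = Σ_k C(7,k)·g_1(k)·g_2(7−k) = 1·1·(-128) + 7·3·64 + 21·9·(-32) + 35·27·16 + 35·81·(-8) + 21·243·4 + 7·729·(-2) + 1·2187·1 = −128 + 1344 − 6048 + 15120 − 22680 + 20412 − 10206 + 2187 = 1.

1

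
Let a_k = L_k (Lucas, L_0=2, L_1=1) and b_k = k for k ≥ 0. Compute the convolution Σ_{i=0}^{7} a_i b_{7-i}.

This is [x^7] in the product of the two ordinary generating functions.
Σ = 2·7 + 1·6 + 3·5 + 4·4 + 7·3 + 11·2 + 18·1 + 29·0 = 112.

112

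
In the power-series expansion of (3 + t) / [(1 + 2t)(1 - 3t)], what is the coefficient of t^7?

4246

The denominator gives the recurrence a_n = a_(n−1) + 6a_(n−2) for n ≥ 2; the numerator fixes a_0 = 3, a_1 = 4.
Iterating: 3, 4, 22, 46, 178, 454, 1522, 4246, so a_7 = 4246.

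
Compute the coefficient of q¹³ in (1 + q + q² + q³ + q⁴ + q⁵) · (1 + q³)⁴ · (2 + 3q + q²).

35

(1 + q + q² + q³ + q⁴ + q⁵) has coefficients 1,1,1,1,1,1 for degrees 0…5.
(1 + q³)⁴ has coefficients 1,0,0,4,0,0,6,0,0,4,0,0,1,0 for degrees 0…13.
Finally multiplying by (2 + 3q + q²), the product of all factors after the first has coefficients 2,3,1,8,12,4,12,18,6,8,12,4,2,3 for degrees 0…13.
[q¹³] = 1·3 + 1·2 + 1·4 + 1·12 + 1·8 + 1·6 = 35.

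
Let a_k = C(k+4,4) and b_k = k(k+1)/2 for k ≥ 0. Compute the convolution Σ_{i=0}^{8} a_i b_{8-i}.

3432

Write out a_i and b_{8-i} for i = 0,…,8 and sum the products.
Σ = 1·36 + 5·28 + 15·21 + 35·15 + 70·10 + 126·6 + 210·3 + 330·1 + 495·0 = 3432.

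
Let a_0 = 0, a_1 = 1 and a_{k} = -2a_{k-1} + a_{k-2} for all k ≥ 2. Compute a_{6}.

-70

The ordinary generating function has denominator 1 + 2q - q^2.
Iterating the recurrence: a_0,…,a_{6} = 0, 1, -2, 5, -12, 29, -70.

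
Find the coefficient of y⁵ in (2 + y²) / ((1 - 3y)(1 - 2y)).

The denominator gives the recurrence a_n = 5a_(n−1) − 6a_(n−2) for n ≥ 3; the numerator fixes a_0 = 2, a_1 = 10, a_2 = 39.
Iterating: 2, 10, 39, 135, 441, 1395, so a_5 = 1395.

1395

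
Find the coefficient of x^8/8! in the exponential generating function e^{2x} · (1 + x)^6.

The EGF product rule gives c_8 = Σ_{k_1+k_2=8} C(8; k_1,k_2) · ∏ g_i(k_i), where e^{2x} gives (2)^k; (1+x)^6 gives the falling factorial (6)_k.
g_1(k) for k = 0…8: 1, 2, 4, 8, 16, 32, 64, 128, 256.
g_2(k) for k = 0…8: 1, 6, 30, 120, 360, 720, 720, 0, 0.
c_8 = Σ_k C(8,k)·g_1(k)·g_2(8−k) = 28·4·720 + 56·8·720 + 70·16·360 + 56·32·120 + 28·64·30 + 8·128·6 + 1·256·1 = 80640 + 322560 + 403200 + 215040 + 53760 + 6144 + 256 = 1081600.

1081600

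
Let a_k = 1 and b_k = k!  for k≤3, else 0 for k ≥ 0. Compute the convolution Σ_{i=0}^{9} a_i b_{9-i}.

10

Write out a_i and b_{9-i} for i = 0,…,9 and sum the products.
Σ = 1·0 + 1·0 + 1·0 + 1·0 + 1·0 + 1·0 + 1·6 + 1·2 + 1·1 + 1·1 = 10.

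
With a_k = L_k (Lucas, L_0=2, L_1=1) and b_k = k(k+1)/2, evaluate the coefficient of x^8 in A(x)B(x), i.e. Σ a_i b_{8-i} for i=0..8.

Write out a_i and b_{8-i} for i = 0,…,8 and sum the products.
Σ = 2·36 + 1·28 + 3·21 + 4·15 + 7·10 + 11·6 + 18·3 + 29·1 + 47·0 = 442.

442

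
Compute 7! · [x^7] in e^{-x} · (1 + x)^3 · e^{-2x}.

The EGF product rule gives c_7 = Σ_{k_1+k_2+k_3=7} C(7; k_1,k_2,k_3) · ∏ g_i(k_i), where e^{-x} gives (-1)^k; (1+x)^3 gives the falling factorial (3)_k; e^{-2x} gives (-2)^k.
g_1(k) for k = 0…7: 1, -1, 1, -1, 1, -1, 1, -1.
g_2(k) for k = 0…7: 1, 3, 6, 6, 0, 0, 0, 0.
g_3(k) for k = 0…7: 1, -2, 4, -8, 16, -32, 64, -128.
First combine the last two factors: h(k) = Σ_j C(k,j)·g_2(j)·g_3(k−j) for k = 0…7: 1, 1, -2, -2, 16, -32, -32, 544.
c_7 = Σ_k C(7,k)·g_1(k)·h(7−k) = 1·1·544 + 7·(-1)·(-32) + 21·1·(-32) + 35·(-1)·16 + 35·1·(-2) + 21·(-1)·(-2) + 7·1·1 + 1·(-1)·1 = 544 + 224 − 672 − 560 − 70 + 42 + 7 − 1 = -486.

-486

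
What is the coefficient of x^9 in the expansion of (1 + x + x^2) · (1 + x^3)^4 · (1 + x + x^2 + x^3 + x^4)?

(1 + x + x^2) has coefficients 1,1,1 for degrees 0…2.
(1 + x^3)^4 has coefficients 1,0,0,4,0,0,6,0,0,4 for degrees 0…9.
Finally multiplying by (1 + x + x^2 + x^3 + x^4), the product of all factors after the first has coefficients 1,1,1,5,5,4,10,10,6,10 for degrees 0…9.
[x^9] = 1·10 + 1·6 + 1·10 = 26.

26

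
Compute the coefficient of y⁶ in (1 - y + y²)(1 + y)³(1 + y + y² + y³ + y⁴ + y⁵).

7

(1 - y + y²) has coefficients 1,-1,1 for degrees 0…2.
(1 + y)³ has coefficients 1,3,3,1,0,0,0 for degrees 0…6.
Finally multiplying by (1 + y + y² + y³ + y⁴ + y⁵), the product of all factors after the first has coefficients 1,4,7,8,8,8,7 for degrees 0…6.
[y⁶] = 1·7 − 1·8 + 1·8 = 7.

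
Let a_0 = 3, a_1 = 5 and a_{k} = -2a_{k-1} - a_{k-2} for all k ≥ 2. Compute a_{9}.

69

The ordinary generating function has denominator 1 + 2y + y^2.
Iterating the recurrence: a_0,…,a_{9} = 3, 5, -13, 21, -29, 37, -45, 53, -61, 69.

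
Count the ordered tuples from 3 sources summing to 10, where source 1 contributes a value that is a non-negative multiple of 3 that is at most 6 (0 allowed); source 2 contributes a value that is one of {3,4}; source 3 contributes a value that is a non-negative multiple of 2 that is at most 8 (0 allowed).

3

The generating function for the choices is (1 + t^3 + t^6)·(t^3 + t^4)·(1 + t^2 + t^4 + t^6 + t^8); the count is [t^10].
(1 + t^3 + t^6) has coefficients 1,0,0,1,0,0,1 for degrees 0…6.
(t^3 + t^4) has coefficients 0,0,0,1,1,0,0,0,0,0,0 for degrees 0…10.
Finally multiplying by (1 + t^2 + t^4 + t^6 + t^8), the product of all factors after the first has coefficients 0,0,0,1,1,1,1,1,1,1,1 for degrees 0…10.
[t^10] = 1·1 + 1·1 + 1·1 = 3.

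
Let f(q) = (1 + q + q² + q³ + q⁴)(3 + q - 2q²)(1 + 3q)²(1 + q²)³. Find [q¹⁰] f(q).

8

(1 + q + q² + q³ + q⁴) has coefficients 1,1,1,1,1 for degrees 0…4.
(3 + q - 2q²) has coefficients 3,1,-2,0,0,0,0,0,0,0,0 for degrees 0…10.
Multiplying by (1 + 3q)² gives running coefficients 3,19,31,-3,-18,0,0,0,0,0,0 for degrees 0…10.
Finally multiplying by (1 + q²)³, the product of all factors after the first has coefficients 3,19,40,54,84,48,42,10,-23,-3,-18 for degrees 0…10.
[q¹⁰] = 1·(-18) + 1·(-3) + 1·(-23) + 1·10 + 1·42 = 8.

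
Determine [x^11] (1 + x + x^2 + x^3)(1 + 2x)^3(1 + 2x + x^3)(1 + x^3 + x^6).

111

(1 + x + x^2 + x^3) has coefficients 1,1,1,1 for degrees 0…3.
(1 + 2x)^3 has coefficients 1,6,12,8,0,0,0,0,0,0,0,0 for degrees 0…11.
Multiplying by (1 + 2x + x^3) gives running coefficients 1,8,24,33,22,12,8,0,0,0,0,0 for degrees 0…11.
Finally multiplying by (1 + x^3 + x^6), the product of all factors after the first has coefficients 1,8,24,34,30,36,42,30,36,41,22,12 for degrees 0…11.
[x^11] = 1·12 + 1·22 + 1·41 + 1·36 = 111.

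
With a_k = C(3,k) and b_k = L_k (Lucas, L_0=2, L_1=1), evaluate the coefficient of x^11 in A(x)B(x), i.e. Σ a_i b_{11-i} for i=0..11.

This is [x^11] in the product of the two ordinary generating functions.
Σ = 1·199 + 3·123 + 3·76 + 1·47 + 0·29 + 0·18 + 0·11 + 0·7 + 0·4 + 0·3 + 0·1 + 0·2 = 843.

843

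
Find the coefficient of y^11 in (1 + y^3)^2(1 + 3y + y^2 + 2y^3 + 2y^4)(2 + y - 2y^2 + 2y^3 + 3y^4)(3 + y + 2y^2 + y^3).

137

(1 + y^3)^2 has coefficients 1,0,0,2,0,0,1 for degrees 0…6.
(1 + 3y + y^2 + 2y^3 + 2y^4) has coefficients 1,3,1,2,2,0,0,0,0,0,0,0 for degrees 0…11.
Multiplying by (2 + y - 2y^2 + 2y^3 + 3y^4) gives running coefficients 2,7,3,1,13,9,3,10,6,0,0,0 for degrees 0…11.
Finally multiplying by (3 + y + 2y^2 + y^3), the product of all factors after the first has coefficients 6,23,20,22,53,45,45,64,43,29,22,6 for degrees 0…11.
[y^11] = 1·6 + 2·43 + 1·45 = 137.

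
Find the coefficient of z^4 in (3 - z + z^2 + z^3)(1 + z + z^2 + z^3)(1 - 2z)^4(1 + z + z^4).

(3 - z + z^2 + z^3) has coefficients 3,-1,1,1 for degrees 0…3.
(1 + z + z^2 + z^3) has coefficients 1,1,1,1,0 for degrees 0…4.
Multiplying by (1 - 2z)^4 gives running coefficients 1,-7,17,-15,0 for degrees 0…4.
Finally multiplying by (1 + z + z^4), the product of all factors after the first has coefficients 1,-6,10,2,-14 for degrees 0…4.
[z^4] = 3·(-14) − 1·2 + 1·10 + 1·(-6) = -40.

-40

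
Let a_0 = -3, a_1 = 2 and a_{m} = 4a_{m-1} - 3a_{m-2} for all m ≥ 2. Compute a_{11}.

442862

The ordinary generating function has denominator 1 - 4y + 3y^2.
Iterating the recurrence: a_0,…,a_{11} = -3, 2, 17, 62, 197, 602, 1817, 5462, 16397, 49202, 147617, 442862.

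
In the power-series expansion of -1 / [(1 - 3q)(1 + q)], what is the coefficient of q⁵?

-182

The denominator gives the recurrence a_n = 2a_(n−1) + 3a_(n−2) for n ≥ 2; the numerator fixes a_0 = -1, a_1 = -2.
Iterating: -1, -2, -7, -20, -61, -182, so a_5 = -182.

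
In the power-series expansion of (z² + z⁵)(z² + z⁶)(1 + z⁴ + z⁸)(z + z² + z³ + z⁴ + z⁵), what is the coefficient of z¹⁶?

6

(z² + z⁵) has coefficients 0,0,1,0,0,1 for degrees 0…5.
(z² + z⁶) has coefficients 0,0,1,0,0,0,1,0,0,0,0,0,0,0,0,0,0 for degrees 0…16.
Multiplying by (1 + z⁴ + z⁸) gives running coefficients 0,0,1,0,0,0,2,0,0,0,2,0,0,0,1,0,0 for degrees 0…16.
Finally multiplying by (z + z² + z³ + z⁴ + z⁵), the product of all factors after the first has coefficients 0,0,0,1,1,1,1,3,2,2,2,4,2,2,2,3,1 for degrees 0…16.
[z¹⁶] = 1·2 + 1·4 = 6.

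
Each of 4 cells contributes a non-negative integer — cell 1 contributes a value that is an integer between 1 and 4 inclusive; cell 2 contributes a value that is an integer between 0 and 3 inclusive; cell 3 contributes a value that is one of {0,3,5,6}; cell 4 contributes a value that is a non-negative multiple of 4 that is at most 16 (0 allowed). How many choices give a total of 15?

16

The generating function for the choices is (x + x² + x³ + x⁴)·(1 + x + x² + x³)·(1 + x³ + x⁵ + x⁶)·(1 + x⁴ + x⁸ + x¹² + x¹⁶); the count is [x¹⁵].
(x + x² + x³ + x⁴) has coefficients 0,1,1,1,1 for degrees 0…4.
(1 + x + x² + x³) has coefficients 1,1,1,1,0,0,0,0,0,0,0,0,0,0,0,0 for degrees 0…15.
Multiplying by (1 + x³ + x⁵ + x⁶) gives running coefficients 1,1,1,2,1,2,3,2,2,1,0,0,0,0,0,0 for degrees 0…15.
Finally multiplying by (1 + x⁴ + x⁸ + x¹² + x¹⁶), the product of all factors after the first has coefficients 1,1,1,2,2,3,4,4,4,4,4,4,4,4,4,4 for degrees 0…15.
[x¹⁵] = 1·4 + 1·4 + 1·4 + 1·4 = 16.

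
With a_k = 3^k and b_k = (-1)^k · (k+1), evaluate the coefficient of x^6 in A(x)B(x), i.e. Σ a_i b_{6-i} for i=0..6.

Write out a_i and b_{6-i} for i = 0,…,6 and sum the products.
Σ = 1·7 + 3·(-6) + 9·5 + 27·(-4) + 81·3 + 243·(-2) + 729·1 = 412.

412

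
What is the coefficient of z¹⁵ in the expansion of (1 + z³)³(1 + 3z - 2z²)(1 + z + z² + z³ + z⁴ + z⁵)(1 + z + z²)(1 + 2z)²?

47

(1 + z³)³ has coefficients 1,0,0,3,0,0,3,0,0,1 for degrees 0…9.
(1 + 3z - 2z²) has coefficients 1,3,-2,0,0,0,0,0,0,0,0,0,0,0,0,0 for degrees 0…15.
Multiplying by (1 + z + z² + z³ + z⁴ + z⁵) gives running coefficients 1,4,2,2,2,2,1,-2,0,0,0,0,0,0,0,0 for degrees 0…15.
Multiplying by (1 + z + z²) gives running coefficients 1,5,7,8,6,6,5,1,-1,-2,0,0,0,0,0,0 for degrees 0…15.
Finally multiplying by (1 + 2z)², the product of all factors after the first has coefficients 1,9,31,56,66,62,53,45,23,-2,-12,-8,0,0,0,0 for degrees 0…15.
[z¹⁵] = 1·0 + 3·0 + 3·(-2) + 1·53 = 47.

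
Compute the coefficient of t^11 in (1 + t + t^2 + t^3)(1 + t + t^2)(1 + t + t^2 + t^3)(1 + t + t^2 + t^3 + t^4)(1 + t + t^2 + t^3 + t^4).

(1 + t + t^2 + t^3) has coefficients 1,1,1,1 for degrees 0…3.
(1 + t + t^2) has coefficients 1,1,1,0,0,0,0,0,0,0,0,0 for degrees 0…11.
Multiplying by (1 + t + t^2 + t^3) gives running coefficients 1,2,3,3,2,1,0,0,0,0,0,0 for degrees 0…11.
Multiplying by (1 + t + t^2 + t^3 + t^4) gives running coefficients 1,3,6,9,11,11,9,6,3,1,0,0 for degrees 0…11.
Finally multiplying by (1 + t + t^2 + t^3 + t^4), the product of all factors after the first has coefficients 1,4,10,19,30,40,46,46,40,30,19,10 for degrees 0…11.
[t^11] = 1·10 + 1·19 + 1·30 + 1·40 = 99.

99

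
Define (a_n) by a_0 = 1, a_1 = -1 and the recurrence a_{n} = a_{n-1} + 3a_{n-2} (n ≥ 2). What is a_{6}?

17

The ordinary generating function has denominator 1 - x - 3x^2.
Iterating the recurrence: a_0,…,a_{6} = 1, -1, 2, -1, 5, 2, 17.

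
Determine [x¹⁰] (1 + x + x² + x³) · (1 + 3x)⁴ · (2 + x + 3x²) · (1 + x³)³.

(1 + x + x² + x³) has coefficients 1,1,1,1 for degrees 0…3.
(1 + 3x)⁴ has coefficients 1,12,54,108,81,0,0,0,0,0,0 for degrees 0…10.
Multiplying by (2 + x + 3x²) gives running coefficients 2,25,123,306,432,405,243,0,0,0,0 for degrees 0…10.
Finally multiplying by (1 + x³)³, the product of all factors after the first has coefficients 2,25,123,312,507,774,1167,1371,1584,1649,1321 for degrees 0…10.
[x¹⁰] = 1·1321 + 1·1649 + 1·1584 + 1·1371 = 5925.

5925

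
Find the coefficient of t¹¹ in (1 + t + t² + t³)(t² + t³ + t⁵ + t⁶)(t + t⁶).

3

(1 + t + t² + t³) has coefficients 1,1,1,1 for degrees 0…3.
(t² + t³ + t⁵ + t⁶) has coefficients 0,0,1,1,0,1,1,0,0,0,0,0 for degrees 0…11.
Finally multiplying by (t + t⁶), the product of all factors after the first has coefficients 0,0,0,1,1,0,1,1,1,1,0,1 for degrees 0…11.
[t¹¹] = 1·1 + 1·0 + 1·1 + 1·1 = 3.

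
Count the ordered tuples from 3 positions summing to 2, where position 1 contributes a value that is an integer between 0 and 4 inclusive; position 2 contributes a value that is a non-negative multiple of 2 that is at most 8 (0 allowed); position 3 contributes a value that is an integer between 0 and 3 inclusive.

The generating function for the choices is (1 + z + z² + z³ + z⁴)·(1 + z² + z⁴ + z⁶ + z⁸)·(1 + z + z² + z³); the count is [z²].
(1 + z + z² + z³ + z⁴) has coefficients 1,1,1 for degrees 0…2.
(1 + z² + z⁴ + z⁶ + z⁸) has coefficients 1,0,1 for degrees 0…2.
Finally multiplying by (1 + z + z² + z³), the product of all factors after the first has coefficients 1,1,2 for degrees 0…2.
[z²] = 1·2 + 1·1 + 1·1 = 4.

4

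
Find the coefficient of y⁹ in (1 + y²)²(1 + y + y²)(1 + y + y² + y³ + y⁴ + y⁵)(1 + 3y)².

137

(1 + y²)² has coefficients 1,0,2,0,1 for degrees 0…4.
(1 + y + y²) has coefficients 1,1,1,0,0,0,0,0,0,0 for degrees 0…9.
Multiplying by (1 + y + y² + y³ + y⁴ + y⁵) gives running coefficients 1,2,3,3,3,3,2,1,0,0 for degrees 0…9.
Finally multiplying by (1 + 3y)², the product of all factors after the first has coefficients 1,8,24,39,48,48,47,40,24,9 for degrees 0…9.
[y⁹] = 1·9 + 2·40 + 1·48 = 137.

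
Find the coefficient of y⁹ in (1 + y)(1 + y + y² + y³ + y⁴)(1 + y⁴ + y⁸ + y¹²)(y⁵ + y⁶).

(1 + y) has coefficients 1,1 for degrees 0…1.
(1 + y + y² + y³ + y⁴) has coefficients 1,1,1,1,1,0,0,0,0,0 for degrees 0…9.
Multiplying by (1 + y⁴ + y⁸ + y¹²) gives running coefficients 1,1,1,1,2,1,1,1,2,1 for degrees 0…9.
Finally multiplying by (y⁵ + y⁶), the product of all factors after the first has coefficients 0,0,0,0,0,1,2,2,2,3 for degrees 0…9.
[y⁹] = 1·3 + 1·2 = 5.

5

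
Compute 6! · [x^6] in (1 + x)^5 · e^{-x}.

151

The EGF product rule gives c_6 = Σ_{k_1+k_2=6} C(6; k_1,k_2) · ∏ g_i(k_i), where (1+x)^5 gives the falling factorial (5)_k; e^{-x} gives (-1)^k.
g_1(k) for k = 0…6: 1, 5, 20, 60, 120, 120, 0.
g_2(k) for k = 0…6: 1, -1, 1, -1, 1, -1, 1.
c_6 = Σ_k C(6,k)·g_1(k)·g_2(6−k) = 1·1·1 + 6·5·(-1) + 15·20·1 + 20·60·(-1) + 15·120·1 + 6·120·(-1) = 1 − 30 + 300 − 1200 + 1800 − 720 = 151.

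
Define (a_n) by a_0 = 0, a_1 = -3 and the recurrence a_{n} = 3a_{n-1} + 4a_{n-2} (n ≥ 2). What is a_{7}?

-9831

The ordinary generating function has denominator 1 - 3z - 4z^2.
Iterating the recurrence: a_0,…,a_{7} = 0, -3, -9, -39, -153, -615, -2457, -9831.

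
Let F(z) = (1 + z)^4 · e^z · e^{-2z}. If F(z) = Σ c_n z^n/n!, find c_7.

The EGF product rule gives c_7 = Σ_{k_1+k_2+k_3=7} C(7; k_1,k_2,k_3) · ∏ g_i(k_i), where (1+z)^4 gives the falling factorial (4)_k; e^z gives (1)^k; e^{-2z} gives (-2)^k.
g_1(k) for k = 0…7: 1, 4, 12, 24, 24, 0, 0, 0.
g_2(k) for k = 0…7: 1, 1, 1, 1, 1, 1, 1, 1.
g_3(k) for k = 0…7: 1, -2, 4, -8, 16, -32, 64, -128.
First combine the last two factors: h(k) = Σ_j C(k,j)·g_2(j)·g_3(k−j) for k = 0…7: 1, -1, 1, -1, 1, -1, 1, -1.
c_7 = Σ_k C(7,k)·g_1(k)·h(7−k) = 1·1·(-1) + 7·4·1 + 21·12·(-1) + 35·24·1 + 35·24·(-1) = −1 + 28 − 252 + 840 − 840 = -225.

-225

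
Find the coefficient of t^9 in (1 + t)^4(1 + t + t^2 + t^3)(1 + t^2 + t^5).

16

(1 + t)^4 has coefficients 1,4,6,4,1 for degrees 0…4.
(1 + t + t^2 + t^3) has coefficients 1,1,1,1,0,0,0,0,0,0 for degrees 0…9.
Finally multiplying by (1 + t^2 + t^5), the product of all factors after the first has coefficients 1,1,2,2,1,2,1,1,1,0 for degrees 0…9.
[t^9] = 1·0 + 4·1 + 6·1 + 4·1 + 1·2 = 16.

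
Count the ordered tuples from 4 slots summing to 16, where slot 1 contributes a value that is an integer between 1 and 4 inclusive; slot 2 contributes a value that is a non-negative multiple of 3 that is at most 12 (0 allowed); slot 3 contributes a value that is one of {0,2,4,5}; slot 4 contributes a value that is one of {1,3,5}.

16

The generating function for the choices is (y + y² + y³ + y⁴)·(1 + y³ + y⁶ + y⁹ + y¹²)·(1 + y² + y⁴ + y⁵)·(y + y³ + y⁵); the count is [y¹⁶].
(y + y² + y³ + y⁴) has coefficients 0,1,1,1,1 for degrees 0…4.
(1 + y³ + y⁶ + y⁹ + y¹²) has coefficients 1,0,0,1,0,0,1,0,0,1,0,0,1,0,0,0,0 for degrees 0…16.
Multiplying by (1 + y² + y⁴ + y⁵) gives running coefficients 1,0,1,1,1,2,1,1,2,1,1,2,1,1,2,0,1 for degrees 0…16.
Finally multiplying by (y + y³ + y⁵), the product of all factors after the first has coefficients 0,1,0,2,1,3,3,3,4,4,4,4,4,4,4,4,3 for degrees 0…16.
[y¹⁶] = 1·4 + 1·4 + 1·4 + 1·4 = 16.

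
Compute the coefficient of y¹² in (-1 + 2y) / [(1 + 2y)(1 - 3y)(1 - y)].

-161617

Partial fractions give a closed form: a_n = (-8/15)·(-2)^n + (-3/10)·3^n + (-1/6)·1^n.
At n = 12: a_12 = -161617.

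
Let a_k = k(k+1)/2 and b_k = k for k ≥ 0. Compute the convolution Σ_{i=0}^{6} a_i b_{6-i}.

Write out a_i and b_{6-i} for i = 0,…,6 and sum the products.
Σ = 0·6 + 1·5 + 3·4 + 6·3 + 10·2 + 15·1 + 21·0 = 70.

70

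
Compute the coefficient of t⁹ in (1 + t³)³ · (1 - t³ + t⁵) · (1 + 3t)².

(1 + t³)³ has coefficients 1,0,0,3,0,0,3,0,0,1 for degrees 0…9.
(1 - t³ + t⁵) has coefficients 1,0,0,-1,0,1,0,0,0,0 for degrees 0…9.
Finally multiplying by (1 + 3t)², the product of all factors after the first has coefficients 1,6,9,-1,-6,-8,6,9,0,0 for degrees 0…9.
[t⁹] = 1·0 + 3·6 + 3·(-1) + 1·1 = 16.

16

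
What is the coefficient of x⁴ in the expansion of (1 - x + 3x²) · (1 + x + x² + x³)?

(1 - x + 3x²) has coefficients 1,-1,3 for degrees 0…2.
(1 + x + x² + x³) has coefficients 1,1,1,1,0 for degrees 0…4.
[x⁴] = 1·0 − 1·1 + 3·1 = 2.

2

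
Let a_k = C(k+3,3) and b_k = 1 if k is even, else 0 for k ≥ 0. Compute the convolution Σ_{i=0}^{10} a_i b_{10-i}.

581

The convolution is the x^10 coefficient of A(x)B(x).
Σ = 1·1 + 4·0 + 10·1 + 20·0 + 35·1 + 56·0 + 84·1 + 120·0 + 165·1 + 220·0 + 286·1 = 581.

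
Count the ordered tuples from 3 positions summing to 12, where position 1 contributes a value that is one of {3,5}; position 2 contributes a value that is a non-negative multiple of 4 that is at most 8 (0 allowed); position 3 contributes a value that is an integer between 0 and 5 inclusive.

3

The generating function for the choices is (q^3 + q^5)·(1 + q^4 + q^8)·(1 + q + q^2 + q^3 + q^4 + q^5); the count is [q^12].
(q^3 + q^5) has coefficients 0,0,0,1,0,1 for degrees 0…5.
(1 + q^4 + q^8) has coefficients 1,0,0,0,1,0,0,0,1,0,0,0,0 for degrees 0…12.
Finally multiplying by (1 + q + q^2 + q^3 + q^4 + q^5), the product of all factors after the first has coefficients 1,1,1,1,2,2,1,1,2,2,1,1,1 for degrees 0…12.
[q^12] = 1·2 + 1·1 = 3.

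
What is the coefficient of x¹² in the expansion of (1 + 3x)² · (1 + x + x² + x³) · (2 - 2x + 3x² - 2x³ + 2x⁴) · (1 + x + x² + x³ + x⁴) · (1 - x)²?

(1 + 3x)² has coefficients 1,6,9 for degrees 0…2.
(1 + x + x² + x³) has coefficients 1,1,1,1,0,0,0,0,0,0,0,0,0 for degrees 0…12.
Multiplying by (2 - 2x + 3x² - 2x³ + 2x⁴) gives running coefficients 2,0,3,1,1,3,0,2,0,0,0,0,0 for degrees 0…12.
Multiplying by (1 + x + x² + x³ + x⁴) gives running coefficients 2,2,5,6,7,8,8,7,6,5,2,2,0 for degrees 0…12.
Finally multiplying by (1 - x)², the product of all factors after the first has coefficients 2,-2,3,-2,0,0,-1,-1,0,0,-2,3,-2 for degrees 0…12.
[x¹²] = 1·(-2) + 6·3 + 9·(-2) = -2.

-2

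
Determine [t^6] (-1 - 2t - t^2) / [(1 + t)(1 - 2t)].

The denominator gives the recurrence a_n = a_(n−1) + 2a_(n−2) for n ≥ 3; the numerator fixes a_0 = -1, a_1 = -3, a_2 = -6.
Iterating: -1, -3, -6, -12, -24, -48, -96, so a_6 = -96.

-96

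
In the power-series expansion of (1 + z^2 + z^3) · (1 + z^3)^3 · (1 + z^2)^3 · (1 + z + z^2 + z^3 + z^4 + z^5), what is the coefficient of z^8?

78

(1 + z^2 + z^3) has coefficients 1,0,1,1 for degrees 0…3.
(1 + z^3)^3 has coefficients 1,0,0,3,0,0,3,0,0 for degrees 0…8.
Multiplying by (1 + z^2)^3 gives running coefficients 1,0,3,3,3,9,4,9,9 for degrees 0…8.
Finally multiplying by (1 + z + z^2 + z^3 + z^4 + z^5), the product of all factors after the first has coefficients 1,1,4,7,10,19,22,31,37 for degrees 0…8.
[z^8] = 1·37 + 1·22 + 1·19 = 78.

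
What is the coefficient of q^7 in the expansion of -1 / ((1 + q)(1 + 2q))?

255

Partial fractions give a closed form: a_n = (1)·(-1)^n + (-2)·(-2)^n.
At n = 7: a_7 = 255.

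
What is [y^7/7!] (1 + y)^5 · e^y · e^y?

The EGF product rule gives c_7 = Σ_{k_1+k_2+k_3=7} C(7; k_1,k_2,k_3) · ∏ g_i(k_i), where (1+y)^5 gives the falling factorial (5)_k; e^y gives (1)^k; e^y gives (1)^k.
g_1(k) for k = 0…7: 1, 5, 20, 60, 120, 120, 0, 0.
g_2(k) for k = 0…7: 1, 1, 1, 1, 1, 1, 1, 1.
g_3(k) for k = 0…7: 1, 1, 1, 1, 1, 1, 1, 1.
First combine the last two factors: h(k) = Σ_j C(k,j)·g_2(j)·g_3(k−j) for k = 0…7: 1, 2, 4, 8, 16, 32, 64, 128.
c_7 = Σ_k C(7,k)·g_1(k)·h(7−k) = 1·1·128 + 7·5·64 + 21·20·32 + 35·60·16 + 35·120·8 + 21·120·4 = 128 + 2240 + 13440 + 33600 + 33600 + 10080 = 93088.

93088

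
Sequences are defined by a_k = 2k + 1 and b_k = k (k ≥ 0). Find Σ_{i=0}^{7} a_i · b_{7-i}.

140

This is [x^7] in the product of the two ordinary generating functions.
Σ = 1·7 + 3·6 + 5·5 + 7·4 + 9·3 + 11·2 + 13·1 + 15·0 = 140.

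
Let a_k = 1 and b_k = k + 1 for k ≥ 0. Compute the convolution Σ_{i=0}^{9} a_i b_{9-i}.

The convolution is the x^9 coefficient of A(x)B(x).
Σ = 1·10 + 1·9 + 1·8 + 1·7 + 1·6 + 1·5 + 1·4 + 1·3 + 1·2 + 1·1 = 55.

55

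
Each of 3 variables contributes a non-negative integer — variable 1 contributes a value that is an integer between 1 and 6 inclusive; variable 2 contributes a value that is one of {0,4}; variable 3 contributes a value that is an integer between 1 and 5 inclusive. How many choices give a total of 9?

7

The generating function for the choices is (z + z² + z³ + z⁴ + z⁵ + z⁶)·(1 + z⁴)·(z + z² + z³ + z⁴ + z⁵); the count is [z⁹].
(z + z² + z³ + z⁴ + z⁵ + z⁶) has coefficients 0,1,1,1,1,1,1 for degrees 0…6.
(1 + z⁴) has coefficients 1,0,0,0,1,0,0,0,0,0 for degrees 0…9.
Finally multiplying by (z + z² + z³ + z⁴ + z⁵), the product of all factors after the first has coefficients 0,1,1,1,1,2,1,1,1,1 for degrees 0…9.
[z⁹] = 1·1 + 1·1 + 1·1 + 1·2 + 1·1 + 1·1 = 7.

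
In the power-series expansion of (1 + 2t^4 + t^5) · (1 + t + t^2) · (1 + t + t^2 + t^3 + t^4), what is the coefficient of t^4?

5

(1 + 2t^4 + t^5) has coefficients 1,0,0,0,2 for degrees 0…4.
(1 + t + t^2) has coefficients 1,1,1,0,0 for degrees 0…4.
Finally multiplying by (1 + t + t^2 + t^3 + t^4), the product of all factors after the first has coefficients 1,2,3,3,3 for degrees 0…4.
[t^4] = 1·3 + 2·1 = 5.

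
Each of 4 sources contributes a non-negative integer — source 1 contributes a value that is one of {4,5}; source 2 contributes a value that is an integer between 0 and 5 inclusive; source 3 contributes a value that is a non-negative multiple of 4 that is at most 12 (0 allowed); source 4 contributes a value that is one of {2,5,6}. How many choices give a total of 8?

The generating function for the choices is (y⁴ + y⁵)·(1 + y + y² + y³ + y⁴ + y⁵)·(1 + y⁴ + y⁸ + y¹²)·(y² + y⁵ + y⁶); the count is [y⁸].
(y⁴ + y⁵) has coefficients 0,0,0,0,1,1 for degrees 0…5.
(1 + y + y² + y³ + y⁴ + y⁵) has coefficients 1,1,1,1,1,1,0,0,0 for degrees 0…8.
Multiplying by (1 + y⁴ + y⁸ + y¹²) gives running coefficients 1,1,1,1,2,2,1,1,2 for degrees 0…8.
Finally multiplying by (y² + y⁵ + y⁶), the product of all factors after the first has coefficients 0,0,1,1,1,2,4,4,3 for degrees 0…8.
[y⁸] = 1·1 + 1·1 = 2.

2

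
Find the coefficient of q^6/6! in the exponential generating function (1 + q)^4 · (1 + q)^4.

20160

The EGF product rule gives c_6 = Σ_{k_1+k_2=6} C(6; k_1,k_2) · ∏ g_i(k_i), where (1+q)^4 gives the falling factorial (4)_k; (1+q)^4 gives the falling factorial (4)_k.
g_1(k) for k = 0…6: 1, 4, 12, 24, 24, 0, 0.
g_2(k) for k = 0…6: 1, 4, 12, 24, 24, 0, 0.
c_6 = Σ_k C(6,k)·g_1(k)·g_2(6−k) = 15·12·24 + 20·24·24 + 15·24·12 = 4320 + 11520 + 4320 = 20160.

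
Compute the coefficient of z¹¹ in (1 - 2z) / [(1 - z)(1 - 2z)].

1

Partial fractions give a closed form: a_n = (1)·1^n.
At n = 11: a_11 = 1.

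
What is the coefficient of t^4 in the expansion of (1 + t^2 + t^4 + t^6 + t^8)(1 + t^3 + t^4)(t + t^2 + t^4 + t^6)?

3

(1 + t^2 + t^4 + t^6 + t^8) has coefficients 1,0,1,0,1 for degrees 0…4.
(1 + t^3 + t^4) has coefficients 1,0,0,1,1 for degrees 0…4.
Finally multiplying by (t + t^2 + t^4 + t^6), the product of all factors after the first has coefficients 0,1,1,0,2 for degrees 0…4.
[t^4] = 1·2 + 1·1 + 1·0 = 3.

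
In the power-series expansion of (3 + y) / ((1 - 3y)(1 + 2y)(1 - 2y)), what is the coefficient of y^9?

Partial fractions give a closed form: a_n = (6)·3^n + (1/2)·(-2)^n + (-7/2)·2^n.
At n = 9: a_9 = 116050.

116050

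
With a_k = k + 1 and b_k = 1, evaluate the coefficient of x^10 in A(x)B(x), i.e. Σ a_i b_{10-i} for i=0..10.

This is [x^10] in the product of the two ordinary generating functions.
Σ = 1·1 + 2·1 + 3·1 + 4·1 + 5·1 + 6·1 + 7·1 + 8·1 + 9·1 + 10·1 + 11·1 = 66.

66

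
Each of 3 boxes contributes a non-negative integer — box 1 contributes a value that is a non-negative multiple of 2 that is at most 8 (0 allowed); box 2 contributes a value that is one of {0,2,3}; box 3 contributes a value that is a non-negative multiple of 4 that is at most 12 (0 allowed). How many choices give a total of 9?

The generating function for the choices is (1 + q^2 + q^4 + q^6 + q^8)·(1 + q^2 + q^3)·(1 + q^4 + q^8 + q^12); the count is [q^9].
(1 + q^2 + q^4 + q^6 + q^8) has coefficients 1,0,1,0,1,0,1,0,1 for degrees 0…8.
(1 + q^2 + q^3) has coefficients 1,0,1,1,0,0,0,0,0,0 for degrees 0…9.
Finally multiplying by (1 + q^4 + q^8 + q^12), the product of all factors after the first has coefficients 1,0,1,1,1,0,1,1,1,0 for degrees 0…9.
[q^9] = 1·0 + 1·1 + 1·0 + 1·1 + 1·0 = 2.

2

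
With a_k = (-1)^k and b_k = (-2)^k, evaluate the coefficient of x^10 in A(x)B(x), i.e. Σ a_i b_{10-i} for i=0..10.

This is [x^10] in the product of the two ordinary generating functions.
Σ = 1·1024 − 1·(-512) + 1·256 − 1·(-128) + 1·64 − 1·(-32) + 1·16 − 1·(-8) + 1·4 − 1·(-2) + 1·1 = 2047.

2047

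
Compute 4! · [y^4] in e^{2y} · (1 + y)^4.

The EGF product rule gives c_4 = Σ_{k_1+k_2=4} C(4; k_1,k_2) · ∏ g_i(k_i), where e^{2y} gives (2)^k; (1+y)^4 gives the falling factorial (4)_k.
g_1(k) for k = 0…4: 1, 2, 4, 8, 16.
g_2(k) for k = 0…4: 1, 4, 12, 24, 24.
c_4 = Σ_k C(4,k)·g_1(k)·g_2(4−k) = 1·1·24 + 4·2·24 + 6·4·12 + 4·8·4 + 1·16·1 = 24 + 192 + 288 + 128 + 16 = 648.

648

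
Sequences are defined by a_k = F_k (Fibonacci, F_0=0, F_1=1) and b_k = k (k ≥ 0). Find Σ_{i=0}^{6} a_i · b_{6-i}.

Write out a_i and b_{6-i} for i = 0,…,6 and sum the products.
Σ = 0·6 + 1·5 + 1·4 + 2·3 + 3·2 + 5·1 + 8·0 = 26.

26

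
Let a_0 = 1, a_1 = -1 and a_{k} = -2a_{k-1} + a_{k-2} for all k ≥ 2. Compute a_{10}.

3363

The ordinary generating function has denominator 1 + 2q - q^2.
Iterating the recurrence: a_0,…,a_{10} = 1, -1, 3, -7, 17, -41, 99, -239, 577, -1393, 3363.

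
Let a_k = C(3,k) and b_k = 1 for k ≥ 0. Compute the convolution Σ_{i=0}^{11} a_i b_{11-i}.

Write out a_i and b_{11-i} for i = 0,…,11 and sum the products.
Σ = 1·1 + 3·1 + 3·1 + 1·1 + 0·1 + 0·1 + 0·1 + 0·1 + 0·1 + 0·1 + 0·1 + 0·1 = 8.

8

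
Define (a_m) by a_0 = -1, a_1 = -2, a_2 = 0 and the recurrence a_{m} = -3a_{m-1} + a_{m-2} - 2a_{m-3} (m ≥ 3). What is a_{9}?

-1672

The ordinary generating function has denominator 1 + 3x - x^2 + 2x^3.
Iterating the recurrence: a_0,…,a_{9} = -1, -2, 0, 0, 4, -12, 40, -140, 484, -1672.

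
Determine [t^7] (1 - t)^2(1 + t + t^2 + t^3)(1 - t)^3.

4

(1 - t)^2 has coefficients 1,-2,1 for degrees 0…2.
(1 + t + t^2 + t^3) has coefficients 1,1,1,1,0,0,0,0 for degrees 0…7.
Finally multiplying by (1 - t)^3, the product of all factors after the first has coefficients 1,-2,1,0,-1,2,-1,0 for degrees 0…7.
[t^7] = 1·0 − 2·(-1) + 1·2 = 4.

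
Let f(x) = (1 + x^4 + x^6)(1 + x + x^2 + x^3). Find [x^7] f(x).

2

(1 + x^4 + x^6) has coefficients 1,0,0,0,1,0,1 for degrees 0…6.
(1 + x + x^2 + x^3) has coefficients 1,1,1,1,0,0,0,0 for degrees 0…7.
[x^7] = 1·0 + 1·1 + 1·1 = 2.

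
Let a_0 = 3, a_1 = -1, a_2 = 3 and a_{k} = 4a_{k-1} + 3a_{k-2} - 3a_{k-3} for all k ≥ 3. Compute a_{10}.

78582

The ordinary generating function has denominator 1 - 4y - 3y^2 + 3y^3.
Iterating the recurrence: a_0,…,a_{10} = 3, -1, 3, 0, 12, 39, 192, 849, 3855, 17391, 78582.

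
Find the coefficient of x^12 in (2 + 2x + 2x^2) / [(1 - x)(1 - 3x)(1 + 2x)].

Partial fractions give a closed form: a_n = (-1)·1^n + (13/5)·3^n + (2/5)·(-2)^n.
At n = 12: a_12 = 1383384.

1383384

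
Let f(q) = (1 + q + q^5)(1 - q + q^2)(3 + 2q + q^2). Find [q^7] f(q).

(1 + q + q^5) has coefficients 1,1,0,0,0,1 for degrees 0…5.
(1 - q + q^2) has coefficients 1,-1,1,0,0,0,0,0 for degrees 0…7.
Finally multiplying by (3 + 2q + q^2), the product of all factors after the first has coefficients 3,-1,2,1,1,0,0,0 for degrees 0…7.
[q^7] = 1·0 + 1·0 + 1·2 = 2.

2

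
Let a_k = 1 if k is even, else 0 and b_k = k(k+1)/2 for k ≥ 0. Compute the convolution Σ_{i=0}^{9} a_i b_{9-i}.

95

Write out a_i and b_{9-i} for i = 0,…,9 and sum the products.
Σ = 1·45 + 0·36 + 1·28 + 0·21 + 1·15 + 0·10 + 1·6 + 0·3 + 1·1 + 0·0 = 95.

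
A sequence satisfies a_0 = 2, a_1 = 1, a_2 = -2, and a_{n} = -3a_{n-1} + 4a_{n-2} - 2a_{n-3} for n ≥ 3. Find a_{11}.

The ordinary generating function has denominator 1 + 3t - 4t^2 + 2t^3.
Iterating the recurrence: a_0,…,a_{11} = 2, 1, -2, 6, -28, 112, -460, 1884, -7716, 31604, -129444, 530180.

530180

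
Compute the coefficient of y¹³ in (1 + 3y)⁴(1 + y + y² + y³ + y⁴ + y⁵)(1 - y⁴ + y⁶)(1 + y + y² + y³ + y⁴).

242

(1 + 3y)⁴ has coefficients 1,12,54,108,81 for degrees 0…4.
(1 + y + y² + y³ + y⁴ + y⁵) has coefficients 1,1,1,1,1,1,0,0,0,0,0,0,0,0 for degrees 0…13.
Multiplying by (1 - y⁴ + y⁶) gives running coefficients 1,1,1,1,0,0,0,0,0,0,1,1,0,0 for degrees 0…13.
Finally multiplying by (1 + y + y² + y³ + y⁴), the product of all factors after the first has coefficients 1,2,3,4,4,3,2,1,0,0,1,2,2,2 for degrees 0…13.
[y¹³] = 1·2 + 12·2 + 54·2 + 108·1 + 81·0 = 242.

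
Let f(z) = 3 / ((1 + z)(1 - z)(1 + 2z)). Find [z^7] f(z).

-510

Partial fractions give a closed form: a_n = (-3/2)·(-1)^n + (1/2)·1^n + (4)·(-2)^n.
At n = 7: a_7 = -510.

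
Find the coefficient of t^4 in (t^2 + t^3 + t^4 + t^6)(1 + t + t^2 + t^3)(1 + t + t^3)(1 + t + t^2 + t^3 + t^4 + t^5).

(t^2 + t^3 + t^4 + t^6) has coefficients 0,0,1,1,1 for degrees 0…4.
(1 + t + t^2 + t^3) has coefficients 1,1,1,1,0 for degrees 0…4.
Multiplying by (1 + t + t^3) gives running coefficients 1,2,2,3,2 for degrees 0…4.
Finally multiplying by (1 + t + t^2 + t^3 + t^4 + t^5), the product of all factors after the first has coefficients 1,3,5,8,10 for degrees 0…4.
[t^4] = 1·5 + 1·3 + 1·1 = 9.

9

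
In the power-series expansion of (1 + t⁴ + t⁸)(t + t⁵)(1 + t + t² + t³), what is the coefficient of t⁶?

2

(1 + t⁴ + t⁸) has coefficients 1,0,0,0,1,0,0 for degrees 0…6.
(t + t⁵) has coefficients 0,1,0,0,0,1,0 for degrees 0…6.
Finally multiplying by (1 + t + t² + t³), the product of all factors after the first has coefficients 0,1,1,1,1,1,1 for degrees 0…6.
[t⁶] = 1·1 + 1·1 = 2.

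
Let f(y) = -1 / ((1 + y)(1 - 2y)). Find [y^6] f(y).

Partial fractions give a closed form: a_n = (-1/3)·(-1)^n + (-2/3)·2^n.
At n = 6: a_6 = -43.

-43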